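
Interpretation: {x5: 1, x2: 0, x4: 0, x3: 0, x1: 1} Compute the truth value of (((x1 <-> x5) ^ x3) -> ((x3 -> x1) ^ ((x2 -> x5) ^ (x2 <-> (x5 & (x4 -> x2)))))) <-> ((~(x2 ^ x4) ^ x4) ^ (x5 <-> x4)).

Substituting x5=1, x2=0, x4=0, x3=0, x1=1:
x1 <-> x5 = 1 <-> 1 = 1
(x1 <-> x5) ^ x3 = 1 ^ 0 = 1
x3 -> x1 = 0 -> 1 = 1
x2 -> x5 = 0 -> 1 = 1
x4 -> x2 = 0 -> 0 = 1
x5 & (x4 -> x2) = 1 & 1 = 1
x2 <-> (x5 & (x4 -> x2)) = 0 <-> 1 = 0
(x2 -> x5) ^ (x2 <-> (x5 & (x4 -> x2))) = 1 ^ 0 = 1
(x3 -> x1) ^ ((x2 -> x5) ^ (x2 <-> (x5 & (x4 -> x2)))) = 1 ^ 1 = 0
((x1 <-> x5) ^ x3) -> ((x3 -> x1) ^ ((x2 -> x5) ^ (x2 <-> (x5 & (x4 -> x2))))) = 1 -> 0 = 0
x2 ^ x4 = 0 ^ 0 = 0
~(x2 ^ x4) = ~0 = 1
~(x2 ^ x4) ^ x4 = 1 ^ 0 = 1
x5 <-> x4 = 1 <-> 0 = 0
(~(x2 ^ x4) ^ x4) ^ (x5 <-> x4) = 1 ^ 0 = 1
(((x1 <-> x5) ^ x3) -> ((x3 -> x1) ^ ((x2 -> x5) ^ (x2 <-> (x5 & (x4 -> x2)))))) <-> ((~(x2 ^ x4) ^ x4) ^ (x5 <-> x4)) = 0 <-> 1 = 0

0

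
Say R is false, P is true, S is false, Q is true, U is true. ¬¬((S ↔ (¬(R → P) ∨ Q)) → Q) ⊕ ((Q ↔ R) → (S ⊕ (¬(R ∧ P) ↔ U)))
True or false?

F

Substituting R=F, P=T, S=F, Q=T, U=T:
R → P = F → T = T
¬(R → P) = ¬T = F
¬(R → P) ∨ Q = F ∨ T = T
S ↔ (¬(R → P) ∨ Q) = F ↔ T = F
(S ↔ (¬(R → P) ∨ Q)) → Q = F → T = T
¬((S ↔ (¬(R → P) ∨ Q)) → Q) = ¬T = F
¬¬((S ↔ (¬(R → P) ∨ Q)) → Q) = ¬F = T
Q ↔ R = T ↔ F = F
R ∧ P = F ∧ T = F
¬(R ∧ P) = ¬F = T
¬(R ∧ P) ↔ U = T ↔ T = T
S ⊕ (¬(R ∧ P) ↔ U) = F ⊕ T = T
(Q ↔ R) → (S ⊕ (¬(R ∧ P) ↔ U)) = F → T = T
¬¬((S ↔ (¬(R → P) ∨ Q)) → Q) ⊕ ((Q ↔ R) → (S ⊕ (¬(R ∧ P) ↔ U))) = T ⊕ T = F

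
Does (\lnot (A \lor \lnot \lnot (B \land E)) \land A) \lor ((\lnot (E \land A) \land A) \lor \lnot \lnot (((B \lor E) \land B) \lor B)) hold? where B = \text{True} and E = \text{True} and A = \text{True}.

\text{True}

Substituting B=\text{True}, E=\text{True}, A=\text{True}:
B \land E = \text{True} \land \text{True} = \text{True}
\lnot (B \land E) = \lnot \text{True} = \text{False}
\lnot \lnot (B \land E) = \lnot \text{False} = \text{True}
A \lor \lnot \lnot (B \land E) = \text{True} \lor \text{True} = \text{True}
\lnot (A \lor \lnot \lnot (B \land E)) = \lnot \text{True} = \text{False}
\lnot (A \lor \lnot \lnot (B \land E)) \land A = \text{False} \land \text{True} = \text{False}
E \land A = \text{True} \land \text{True} = \text{True}
\lnot (E \land A) = \lnot \text{True} = \text{False}
\lnot (E \land A) \land A = \text{False} \land \text{True} = \text{False}
B \lor E = \text{True} \lor \text{True} = \text{True}
(B \lor E) \land B = \text{True} \land \text{True} = \text{True}
((B \lor E) \land B) \lor B = \text{True} \lor \text{True} = \text{True}
\lnot (((B \lor E) \land B) \lor B) = \lnot \text{True} = \text{False}
\lnot \lnot (((B \lor E) \land B) \lor B) = \lnot \text{False} = \text{True}
(\lnot (E \land A) \land A) \lor \lnot \lnot (((B \lor E) \land B) \lor B) = \text{False} \lor \text{True} = \text{True}
(\lnot (A \lor \lnot \lnot (B \land E)) \land A) \lor ((\lnot (E \land A) \land A) \lor \lnot \lnot (((B \lor E) \land B) \lor B)) = \text{False} \lor \text{True} = \text{True}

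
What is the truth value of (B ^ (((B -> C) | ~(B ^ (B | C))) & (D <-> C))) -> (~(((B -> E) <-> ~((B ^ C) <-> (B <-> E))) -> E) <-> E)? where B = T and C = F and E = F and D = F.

Substituting B=T, C=F, E=F, D=F:
B -> C = T -> F = F
B | C = T | F = T
B ^ (B | C) = T ^ T = F
~(B ^ (B | C)) = ~F = T
(B -> C) | ~(B ^ (B | C)) = F | T = T
D <-> C = F <-> F = T
((B -> C) | ~(B ^ (B | C))) & (D <-> C) = T & T = T
B ^ (((B -> C) | ~(B ^ (B | C))) & (D <-> C)) = T ^ T = F
B -> E = T -> F = F
B ^ C = T ^ F = T
B <-> E = T <-> F = F
(B ^ C) <-> (B <-> E) = T <-> F = F
~((B ^ C) <-> (B <-> E)) = ~F = T
(B -> E) <-> ~((B ^ C) <-> (B <-> E)) = F <-> T = F
((B -> E) <-> ~((B ^ C) <-> (B <-> E))) -> E = F -> F = T
~(((B -> E) <-> ~((B ^ C) <-> (B <-> E))) -> E) = ~T = F
~(((B -> E) <-> ~((B ^ C) <-> (B <-> E))) -> E) <-> E = F <-> F = T
(B ^ (((B -> C) | ~(B ^ (B | C))) & (D <-> C))) -> (~(((B -> E) <-> ~((B ^ C) <-> (B <-> E))) -> E) <-> E) = F -> T = T

T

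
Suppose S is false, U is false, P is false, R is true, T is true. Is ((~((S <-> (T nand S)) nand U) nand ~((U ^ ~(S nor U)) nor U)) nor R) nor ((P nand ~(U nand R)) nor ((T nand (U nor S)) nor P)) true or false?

1

Substituting S=0, U=0, P=0, R=1, T=1:
T nand S = 1 nand 0 = 1
S <-> (T nand S) = 0 <-> 1 = 0
(S <-> (T nand S)) nand U = 0 nand 0 = 1
~((S <-> (T nand S)) nand U) = ~1 = 0
S nor U = 0 nor 0 = 1
~(S nor U) = ~1 = 0
U ^ ~(S nor U) = 0 ^ 0 = 0
(U ^ ~(S nor U)) nor U = 0 nor 0 = 1
~((U ^ ~(S nor U)) nor U) = ~1 = 0
~((S <-> (T nand S)) nand U) nand ~((U ^ ~(S nor U)) nor U) = 0 nand 0 = 1
(~((S <-> (T nand S)) nand U) nand ~((U ^ ~(S nor U)) nor U)) nor R = 1 nor 1 = 0
U nand R = 0 nand 1 = 1
~(U nand R) = ~1 = 0
P nand ~(U nand R) = 0 nand 0 = 1
U nor S = 0 nor 0 = 1
T nand (U nor S) = 1 nand 1 = 0
(T nand (U nor S)) nor P = 0 nor 0 = 1
(P nand ~(U nand R)) nor ((T nand (U nor S)) nor P) = 1 nor 1 = 0
((~((S <-> (T nand S)) nand U) nand ~((U ^ ~(S nor U)) nor U)) nor R) nor ((P nand ~(U nand R)) nor ((T nand (U nor S)) nor P)) = 0 nor 0 = 1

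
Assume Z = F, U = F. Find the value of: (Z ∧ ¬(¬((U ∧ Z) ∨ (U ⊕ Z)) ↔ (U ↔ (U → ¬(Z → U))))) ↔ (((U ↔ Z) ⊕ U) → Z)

Substituting Z=F, U=F:
U ∧ Z = F ∧ F = F
U ⊕ Z = F ⊕ F = F
(U ∧ Z) ∨ (U ⊕ Z) = F ∨ F = F
¬((U ∧ Z) ∨ (U ⊕ Z)) = ¬F = T
Z → U = F → F = T
¬(Z → U) = ¬T = F
U → ¬(Z → U) = F → F = T
U ↔ (U → ¬(Z → U)) = F ↔ T = F
¬((U ∧ Z) ∨ (U ⊕ Z)) ↔ (U ↔ (U → ¬(Z → U))) = T ↔ F = F
¬(¬((U ∧ Z) ∨ (U ⊕ Z)) ↔ (U ↔ (U → ¬(Z → U)))) = ¬F = T
Z ∧ ¬(¬((U ∧ Z) ∨ (U ⊕ Z)) ↔ (U ↔ (U → ¬(Z → U)))) = F ∧ T = F
U ↔ Z = F ↔ F = T
(U ↔ Z) ⊕ U = T ⊕ F = T
((U ↔ Z) ⊕ U) → Z = T → F = F
(Z ∧ ¬(¬((U ∧ Z) ∨ (U ⊕ Z)) ↔ (U ↔ (U → ¬(Z → U))))) ↔ (((U ↔ Z) ⊕ U) → Z) = F ↔ F = T

T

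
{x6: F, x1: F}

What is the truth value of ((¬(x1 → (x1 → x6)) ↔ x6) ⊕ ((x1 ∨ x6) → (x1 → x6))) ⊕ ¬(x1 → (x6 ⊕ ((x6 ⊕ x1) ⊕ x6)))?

F

x1 → x6 = F → F = T
x1 → (x1 → x6) = F → T = T
¬(x1 → (x1 → x6)) = ¬T = F
¬(x1 → (x1 → x6)) ↔ x6 = F ↔ F = T
x1 ∨ x6 = F ∨ F = F
x1 → x6 = F → F = T
(x1 ∨ x6) → (x1 → x6) = F → T = T
(¬(x1 → (x1 → x6)) ↔ x6) ⊕ ((x1 ∨ x6) → (x1 → x6)) = T ⊕ T = F
x6 ⊕ x1 = F ⊕ F = F
(x6 ⊕ x1) ⊕ x6 = F ⊕ F = F
x6 ⊕ ((x6 ⊕ x1) ⊕ x6) = F ⊕ F = F
x1 → (x6 ⊕ ((x6 ⊕ x1) ⊕ x6)) = F → F = T
¬(x1 → (x6 ⊕ ((x6 ⊕ x1) ⊕ x6))) = ¬T = F
((¬(x1 → (x1 → x6)) ↔ x6) ⊕ ((x1 ∨ x6) → (x1 → x6))) ⊕ ¬(x1 → (x6 ⊕ ((x6 ⊕ x1) ⊕ x6))) = F ⊕ F = F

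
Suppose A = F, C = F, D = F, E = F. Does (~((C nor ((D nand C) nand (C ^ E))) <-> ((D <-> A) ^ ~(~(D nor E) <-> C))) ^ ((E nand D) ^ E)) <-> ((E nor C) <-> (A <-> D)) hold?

F

D nand C = F nand F = T
C ^ E = F ^ F = F
(D nand C) nand (C ^ E) = T nand F = T
C nor ((D nand C) nand (C ^ E)) = F nor T = F
D <-> A = F <-> F = T
D nor E = F nor F = T
~(D nor E) = ~T = F
~(D nor E) <-> C = F <-> F = T
~(~(D nor E) <-> C) = ~T = F
(D <-> A) ^ ~(~(D nor E) <-> C) = T ^ F = T
(C nor ((D nand C) nand (C ^ E))) <-> ((D <-> A) ^ ~(~(D nor E) <-> C)) = F <-> T = F
~((C nor ((D nand C) nand (C ^ E))) <-> ((D <-> A) ^ ~(~(D nor E) <-> C))) = ~F = T
E nand D = F nand F = T
(E nand D) ^ E = T ^ F = T
~((C nor ((D nand C) nand (C ^ E))) <-> ((D <-> A) ^ ~(~(D nor E) <-> C))) ^ ((E nand D) ^ E) = T ^ T = F
E nor C = F nor F = T
A <-> D = F <-> F = T
(E nor C) <-> (A <-> D) = T <-> T = T
(~((C nor ((D nand C) nand (C ^ E))) <-> ((D <-> A) ^ ~(~(D nor E) <-> C))) ^ ((E nand D) ^ E)) <-> ((E nor C) <-> (A <-> D)) = F <-> T = F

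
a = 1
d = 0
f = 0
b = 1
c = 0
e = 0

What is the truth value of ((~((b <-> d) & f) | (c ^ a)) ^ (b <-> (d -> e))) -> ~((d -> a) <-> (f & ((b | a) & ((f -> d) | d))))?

1

b <-> d = 1 <-> 0 = 0
(b <-> d) & f = 0 & 0 = 0
~((b <-> d) & f) = ~0 = 1
c ^ a = 0 ^ 1 = 1
~((b <-> d) & f) | (c ^ a) = 1 | 1 = 1
d -> e = 0 -> 0 = 1
b <-> (d -> e) = 1 <-> 1 = 1
(~((b <-> d) & f) | (c ^ a)) ^ (b <-> (d -> e)) = 1 ^ 1 = 0
d -> a = 0 -> 1 = 1
b | a = 1 | 1 = 1
f -> d = 0 -> 0 = 1
(f -> d) | d = 1 | 0 = 1
(b | a) & ((f -> d) | d) = 1 & 1 = 1
f & ((b | a) & ((f -> d) | d)) = 0 & 1 = 0
(d -> a) <-> (f & ((b | a) & ((f -> d) | d))) = 1 <-> 0 = 0
~((d -> a) <-> (f & ((b | a) & ((f -> d) | d)))) = ~0 = 1
((~((b <-> d) & f) | (c ^ a)) ^ (b <-> (d -> e))) -> ~((d -> a) <-> (f & ((b | a) & ((f -> d) | d)))) = 0 -> 1 = 1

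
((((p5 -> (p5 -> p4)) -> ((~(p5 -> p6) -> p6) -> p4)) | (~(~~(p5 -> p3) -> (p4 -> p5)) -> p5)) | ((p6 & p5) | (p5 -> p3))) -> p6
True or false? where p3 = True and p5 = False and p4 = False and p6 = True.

True

Substituting p3=True, p5=False, p4=False, p6=True:
p5 -> p4 = False -> False = True
p5 -> (p5 -> p4) = False -> True = True
p5 -> p6 = False -> True = True
~(p5 -> p6) = ~True = False
~(p5 -> p6) -> p6 = False -> True = True
(~(p5 -> p6) -> p6) -> p4 = True -> False = False
(p5 -> (p5 -> p4)) -> ((~(p5 -> p6) -> p6) -> p4) = True -> False = False
p5 -> p3 = False -> True = True
~(p5 -> p3) = ~True = False
~~(p5 -> p3) = ~False = True
p4 -> p5 = False -> False = True
~~(p5 -> p3) -> (p4 -> p5) = True -> True = True
~(~~(p5 -> p3) -> (p4 -> p5)) = ~True = False
~(~~(p5 -> p3) -> (p4 -> p5)) -> p5 = False -> False = True
((p5 -> (p5 -> p4)) -> ((~(p5 -> p6) -> p6) -> p4)) | (~(~~(p5 -> p3) -> (p4 -> p5)) -> p5) = False | True = True
p6 & p5 = True & False = False
p5 -> p3 = False -> True = True
(p6 & p5) | (p5 -> p3) = False | True = True
(((p5 -> (p5 -> p4)) -> ((~(p5 -> p6) -> p6) -> p4)) | (~(~~(p5 -> p3) -> (p4 -> p5)) -> p5)) | ((p6 & p5) | (p5 -> p3)) = True | True = True
((((p5 -> (p5 -> p4)) -> ((~(p5 -> p6) -> p6) -> p4)) | (~(~~(p5 -> p3) -> (p4 -> p5)) -> p5)) | ((p6 & p5) | (p5 -> p3))) -> p6 = True -> True = True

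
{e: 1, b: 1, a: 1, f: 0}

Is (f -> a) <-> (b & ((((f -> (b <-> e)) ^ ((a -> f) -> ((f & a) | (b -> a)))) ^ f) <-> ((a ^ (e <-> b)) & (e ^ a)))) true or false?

1

Substituting e=1, b=1, a=1, f=0:
f -> a = 0 -> 1 = 1
b <-> e = 1 <-> 1 = 1
f -> (b <-> e) = 0 -> 1 = 1
a -> f = 1 -> 0 = 0
f & a = 0 & 1 = 0
b -> a = 1 -> 1 = 1
(f & a) | (b -> a) = 0 | 1 = 1
(a -> f) -> ((f & a) | (b -> a)) = 0 -> 1 = 1
(f -> (b <-> e)) ^ ((a -> f) -> ((f & a) | (b -> a))) = 1 ^ 1 = 0
((f -> (b <-> e)) ^ ((a -> f) -> ((f & a) | (b -> a)))) ^ f = 0 ^ 0 = 0
e <-> b = 1 <-> 1 = 1
a ^ (e <-> b) = 1 ^ 1 = 0
e ^ a = 1 ^ 1 = 0
(a ^ (e <-> b)) & (e ^ a) = 0 & 0 = 0
(((f -> (b <-> e)) ^ ((a -> f) -> ((f & a) | (b -> a)))) ^ f) <-> ((a ^ (e <-> b)) & (e ^ a)) = 0 <-> 0 = 1
b & ((((f -> (b <-> e)) ^ ((a -> f) -> ((f & a) | (b -> a)))) ^ f) <-> ((a ^ (e <-> b)) & (e ^ a))) = 1 & 1 = 1
(f -> a) <-> (b & ((((f -> (b <-> e)) ^ ((a -> f) -> ((f & a) | (b -> a)))) ^ f) <-> ((a ^ (e <-> b)) & (e ^ a)))) = 1 <-> 1 = 1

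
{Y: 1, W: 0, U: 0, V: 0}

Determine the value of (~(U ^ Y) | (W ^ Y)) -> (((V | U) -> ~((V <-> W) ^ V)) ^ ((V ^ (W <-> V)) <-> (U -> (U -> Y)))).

U ^ Y = 0 ^ 1 = 1
~(U ^ Y) = ~1 = 0
W ^ Y = 0 ^ 1 = 1
~(U ^ Y) | (W ^ Y) = 0 | 1 = 1
V | U = 0 | 0 = 0
V <-> W = 0 <-> 0 = 1
(V <-> W) ^ V = 1 ^ 0 = 1
~((V <-> W) ^ V) = ~1 = 0
(V | U) -> ~((V <-> W) ^ V) = 0 -> 0 = 1
W <-> V = 0 <-> 0 = 1
V ^ (W <-> V) = 0 ^ 1 = 1
U -> Y = 0 -> 1 = 1
U -> (U -> Y) = 0 -> 1 = 1
(V ^ (W <-> V)) <-> (U -> (U -> Y)) = 1 <-> 1 = 1
((V | U) -> ~((V <-> W) ^ V)) ^ ((V ^ (W <-> V)) <-> (U -> (U -> Y))) = 1 ^ 1 = 0
(~(U ^ Y) | (W ^ Y)) -> (((V | U) -> ~((V <-> W) ^ V)) ^ ((V ^ (W <-> V)) <-> (U -> (U -> Y)))) = 1 -> 0 = 0

0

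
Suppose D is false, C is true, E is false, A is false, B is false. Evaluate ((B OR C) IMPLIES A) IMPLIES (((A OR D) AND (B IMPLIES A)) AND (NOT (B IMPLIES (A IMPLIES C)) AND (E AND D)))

B OR C = F OR T = T
(B OR C) IMPLIES A = T IMPLIES F = F
A OR D = F OR F = F
B IMPLIES A = F IMPLIES F = T
(A OR D) AND (B IMPLIES A) = F AND T = F
A IMPLIES C = F IMPLIES T = T
B IMPLIES (A IMPLIES C) = F IMPLIES T = T
NOT (B IMPLIES (A IMPLIES C)) = NOT T = F
E AND D = F AND F = F
NOT (B IMPLIES (A IMPLIES C)) AND (E AND D) = F AND F = F
((A OR D) AND (B IMPLIES A)) AND (NOT (B IMPLIES (A IMPLIES C)) AND (E AND D)) = F AND F = F
((B OR C) IMPLIES A) IMPLIES (((A OR D) AND (B IMPLIES A)) AND (NOT (B IMPLIES (A IMPLIES C)) AND (E AND D))) = F IMPLIES F = T

T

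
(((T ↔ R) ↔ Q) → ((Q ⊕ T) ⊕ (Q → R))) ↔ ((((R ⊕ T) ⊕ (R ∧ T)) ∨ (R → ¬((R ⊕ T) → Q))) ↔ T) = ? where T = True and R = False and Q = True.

True

T ↔ R = True ↔ False = False
(T ↔ R) ↔ Q = False ↔ True = False
Q ⊕ T = True ⊕ True = False
Q → R = True → False = False
(Q ⊕ T) ⊕ (Q → R) = False ⊕ False = False
((T ↔ R) ↔ Q) → ((Q ⊕ T) ⊕ (Q → R)) = False → False = True
R ⊕ T = False ⊕ True = True
R ∧ T = False ∧ True = False
(R ⊕ T) ⊕ (R ∧ T) = True ⊕ False = True
R ⊕ T = False ⊕ True = True
(R ⊕ T) → Q = True → True = True
¬((R ⊕ T) → Q) = ¬True = False
R → ¬((R ⊕ T) → Q) = False → False = True
((R ⊕ T) ⊕ (R ∧ T)) ∨ (R → ¬((R ⊕ T) → Q)) = True ∨ True = True
(((R ⊕ T) ⊕ (R ∧ T)) ∨ (R → ¬((R ⊕ T) → Q))) ↔ T = True ↔ True = True
(((T ↔ R) ↔ Q) → ((Q ⊕ T) ⊕ (Q → R))) ↔ ((((R ⊕ T) ⊕ (R ∧ T)) ∨ (R → ¬((R ⊕ T) → Q))) ↔ T) = True ↔ True = True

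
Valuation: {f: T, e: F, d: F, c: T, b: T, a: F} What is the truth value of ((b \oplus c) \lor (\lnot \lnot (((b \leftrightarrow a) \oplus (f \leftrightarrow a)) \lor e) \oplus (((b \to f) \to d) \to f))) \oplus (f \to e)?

b \oplus c = T \oplus T = F
b \leftrightarrow a = T \leftrightarrow F = F
f \leftrightarrow a = T \leftrightarrow F = F
(b \leftrightarrow a) \oplus (f \leftrightarrow a) = F \oplus F = F
((b \leftrightarrow a) \oplus (f \leftrightarrow a)) \lor e = F \lor F = F
\lnot (((b \leftrightarrow a) \oplus (f \leftrightarrow a)) \lor e) = \lnot F = T
\lnot \lnot (((b \leftrightarrow a) \oplus (f \leftrightarrow a)) \lor e) = \lnot T = F
b \to f = T \to T = T
(b \to f) \to d = T \to F = F
((b \to f) \to d) \to f = F \to T = T
\lnot \lnot (((b \leftrightarrow a) \oplus (f \leftrightarrow a)) \lor e) \oplus (((b \to f) \to d) \to f) = F \oplus T = T
(b \oplus c) \lor (\lnot \lnot (((b \leftrightarrow a) \oplus (f \leftrightarrow a)) \lor e) \oplus (((b \to f) \to d) \to f)) = F \lor T = T
f \to e = T \to F = F
((b \oplus c) \lor (\lnot \lnot (((b \leftrightarrow a) \oplus (f \leftrightarrow a)) \lor e) \oplus (((b \to f) \to d) \to f))) \oplus (f \to e) = T \oplus F = T

T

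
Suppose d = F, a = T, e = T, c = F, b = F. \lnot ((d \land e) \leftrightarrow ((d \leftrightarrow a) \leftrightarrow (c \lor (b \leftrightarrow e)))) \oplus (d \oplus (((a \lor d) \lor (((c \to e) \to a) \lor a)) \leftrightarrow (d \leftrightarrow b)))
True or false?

F

d \land e = F \land T = F
d \leftrightarrow a = F \leftrightarrow T = F
b \leftrightarrow e = F \leftrightarrow T = F
c \lor (b \leftrightarrow e) = F \lor F = F
(d \leftrightarrow a) \leftrightarrow (c \lor (b \leftrightarrow e)) = F \leftrightarrow F = T
(d \land e) \leftrightarrow ((d \leftrightarrow a) \leftrightarrow (c \lor (b \leftrightarrow e))) = F \leftrightarrow T = F
\lnot ((d \land e) \leftrightarrow ((d \leftrightarrow a) \leftrightarrow (c \lor (b \leftrightarrow e)))) = \lnot F = T
a \lor d = T \lor F = T
c \to e = F \to T = T
(c \to e) \to a = T \to T = T
((c \to e) \to a) \lor a = T \lor T = T
(a \lor d) \lor (((c \to e) \to a) \lor a) = T \lor T = T
d \leftrightarrow b = F \leftrightarrow F = T
((a \lor d) \lor (((c \to e) \to a) \lor a)) \leftrightarrow (d \leftrightarrow b) = T \leftrightarrow T = T
d \oplus (((a \lor d) \lor (((c \to e) \to a) \lor a)) \leftrightarrow (d \leftrightarrow b)) = F \oplus T = T
\lnot ((d \land e) \leftrightarrow ((d \leftrightarrow a) \leftrightarrow (c \lor (b \leftrightarrow e)))) \oplus (d \oplus (((a \lor d) \lor (((c \to e) \to a) \lor a)) \leftrightarrow (d \leftrightarrow b))) = T \oplus T = F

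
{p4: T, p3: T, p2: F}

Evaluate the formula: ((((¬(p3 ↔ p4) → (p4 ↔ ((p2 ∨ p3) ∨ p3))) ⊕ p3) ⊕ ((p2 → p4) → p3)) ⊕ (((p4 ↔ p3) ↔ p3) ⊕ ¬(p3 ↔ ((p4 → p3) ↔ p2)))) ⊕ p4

F

p3 ↔ p4 = T ↔ T = T
¬(p3 ↔ p4) = ¬T = F
p2 ∨ p3 = F ∨ T = T
(p2 ∨ p3) ∨ p3 = T ∨ T = T
p4 ↔ ((p2 ∨ p3) ∨ p3) = T ↔ T = T
¬(p3 ↔ p4) → (p4 ↔ ((p2 ∨ p3) ∨ p3)) = F → T = T
(¬(p3 ↔ p4) → (p4 ↔ ((p2 ∨ p3) ∨ p3))) ⊕ p3 = T ⊕ T = F
p2 → p4 = F → T = T
(p2 → p4) → p3 = T → T = T
((¬(p3 ↔ p4) → (p4 ↔ ((p2 ∨ p3) ∨ p3))) ⊕ p3) ⊕ ((p2 → p4) → p3) = F ⊕ T = T
p4 ↔ p3 = T ↔ T = T
(p4 ↔ p3) ↔ p3 = T ↔ T = T
p4 → p3 = T → T = T
(p4 → p3) ↔ p2 = T ↔ F = F
p3 ↔ ((p4 → p3) ↔ p2) = T ↔ F = F
¬(p3 ↔ ((p4 → p3) ↔ p2)) = ¬F = T
((p4 ↔ p3) ↔ p3) ⊕ ¬(p3 ↔ ((p4 → p3) ↔ p2)) = T ⊕ T = F
(((¬(p3 ↔ p4) → (p4 ↔ ((p2 ∨ p3) ∨ p3))) ⊕ p3) ⊕ ((p2 → p4) → p3)) ⊕ (((p4 ↔ p3) ↔ p3) ⊕ ¬(p3 ↔ ((p4 → p3) ↔ p2))) = T ⊕ F = T
((((¬(p3 ↔ p4) → (p4 ↔ ((p2 ∨ p3) ∨ p3))) ⊕ p3) ⊕ ((p2 → p4) → p3)) ⊕ (((p4 ↔ p3) ↔ p3) ⊕ ¬(p3 ↔ ((p4 → p3) ↔ p2)))) ⊕ p4 = T ⊕ T = F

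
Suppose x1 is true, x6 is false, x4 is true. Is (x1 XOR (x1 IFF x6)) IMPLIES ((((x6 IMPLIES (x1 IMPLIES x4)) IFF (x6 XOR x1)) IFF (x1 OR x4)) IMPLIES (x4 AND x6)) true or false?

F

x1 IFF x6 = T IFF F = F
x1 XOR (x1 IFF x6) = T XOR F = T
x1 IMPLIES x4 = T IMPLIES T = T
x6 IMPLIES (x1 IMPLIES x4) = F IMPLIES T = T
x6 XOR x1 = F XOR T = T
(x6 IMPLIES (x1 IMPLIES x4)) IFF (x6 XOR x1) = T IFF T = T
x1 OR x4 = T OR T = T
((x6 IMPLIES (x1 IMPLIES x4)) IFF (x6 XOR x1)) IFF (x1 OR x4) = T IFF T = T
x4 AND x6 = T AND F = F
(((x6 IMPLIES (x1 IMPLIES x4)) IFF (x6 XOR x1)) IFF (x1 OR x4)) IMPLIES (x4 AND x6) = T IMPLIES F = F
(x1 XOR (x1 IFF x6)) IMPLIES ((((x6 IMPLIES (x1 IMPLIES x4)) IFF (x6 XOR x1)) IFF (x1 OR x4)) IMPLIES (x4 AND x6)) = T IMPLIES F = F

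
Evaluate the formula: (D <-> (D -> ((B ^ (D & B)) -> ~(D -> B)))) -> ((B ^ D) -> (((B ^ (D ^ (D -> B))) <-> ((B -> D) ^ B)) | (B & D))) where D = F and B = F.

T

D & B = F & F = F
B ^ (D & B) = F ^ F = F
D -> B = F -> F = T
~(D -> B) = ~T = F
(B ^ (D & B)) -> ~(D -> B) = F -> F = T
D -> ((B ^ (D & B)) -> ~(D -> B)) = F -> T = T
D <-> (D -> ((B ^ (D & B)) -> ~(D -> B))) = F <-> T = F
B ^ D = F ^ F = F
D -> B = F -> F = T
D ^ (D -> B) = F ^ T = T
B ^ (D ^ (D -> B)) = F ^ T = T
B -> D = F -> F = T
(B -> D) ^ B = T ^ F = T
(B ^ (D ^ (D -> B))) <-> ((B -> D) ^ B) = T <-> T = T
B & D = F & F = F
((B ^ (D ^ (D -> B))) <-> ((B -> D) ^ B)) | (B & D) = T | F = T
(B ^ D) -> (((B ^ (D ^ (D -> B))) <-> ((B -> D) ^ B)) | (B & D)) = F -> T = T
(D <-> (D -> ((B ^ (D & B)) -> ~(D -> B)))) -> ((B ^ D) -> (((B ^ (D ^ (D -> B))) <-> ((B -> D) ^ B)) | (B & D))) = F -> T = T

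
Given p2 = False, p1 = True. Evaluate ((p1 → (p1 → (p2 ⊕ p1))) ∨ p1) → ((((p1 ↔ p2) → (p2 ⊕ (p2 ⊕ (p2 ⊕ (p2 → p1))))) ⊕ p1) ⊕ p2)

False

p2 ⊕ p1 = False ⊕ True = True
p1 → (p2 ⊕ p1) = True → True = True
p1 → (p1 → (p2 ⊕ p1)) = True → True = True
(p1 → (p1 → (p2 ⊕ p1))) ∨ p1 = True ∨ True = True
p1 ↔ p2 = True ↔ False = False
p2 → p1 = False → True = True
p2 ⊕ (p2 → p1) = False ⊕ True = True
p2 ⊕ (p2 ⊕ (p2 → p1)) = False ⊕ True = True
p2 ⊕ (p2 ⊕ (p2 ⊕ (p2 → p1))) = False ⊕ True = True
(p1 ↔ p2) → (p2 ⊕ (p2 ⊕ (p2 ⊕ (p2 → p1)))) = False → True = True
((p1 ↔ p2) → (p2 ⊕ (p2 ⊕ (p2 ⊕ (p2 → p1))))) ⊕ p1 = True ⊕ True = False
(((p1 ↔ p2) → (p2 ⊕ (p2 ⊕ (p2 ⊕ (p2 → p1))))) ⊕ p1) ⊕ p2 = False ⊕ False = False
((p1 → (p1 → (p2 ⊕ p1))) ∨ p1) → ((((p1 ↔ p2) → (p2 ⊕ (p2 ⊕ (p2 ⊕ (p2 → p1))))) ⊕ p1) ⊕ p2) = True → False = False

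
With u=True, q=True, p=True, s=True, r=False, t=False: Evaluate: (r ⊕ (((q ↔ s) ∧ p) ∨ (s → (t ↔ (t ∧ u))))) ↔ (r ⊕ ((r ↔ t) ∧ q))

q ↔ s = True ↔ True = True
(q ↔ s) ∧ p = True ∧ True = True
t ∧ u = False ∧ True = False
t ↔ (t ∧ u) = False ↔ False = True
s → (t ↔ (t ∧ u)) = True → True = True
((q ↔ s) ∧ p) ∨ (s → (t ↔ (t ∧ u))) = True ∨ True = True
r ⊕ (((q ↔ s) ∧ p) ∨ (s → (t ↔ (t ∧ u)))) = False ⊕ True = True
r ↔ t = False ↔ False = True
(r ↔ t) ∧ q = True ∧ True = True
r ⊕ ((r ↔ t) ∧ q) = False ⊕ True = True
(r ⊕ (((q ↔ s) ∧ p) ∨ (s → (t ↔ (t ∧ u))))) ↔ (r ⊕ ((r ↔ t) ∧ q)) = True ↔ True = True

True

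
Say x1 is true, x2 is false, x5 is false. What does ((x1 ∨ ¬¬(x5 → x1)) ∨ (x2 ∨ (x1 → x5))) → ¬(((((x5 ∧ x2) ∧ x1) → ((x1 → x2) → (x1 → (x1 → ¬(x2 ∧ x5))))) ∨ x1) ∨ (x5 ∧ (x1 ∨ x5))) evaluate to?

x5 → x1 = False → True = True
¬(x5 → x1) = ¬True = False
¬¬(x5 → x1) = ¬False = True
x1 ∨ ¬¬(x5 → x1) = True ∨ True = True
x1 → x5 = True → False = False
x2 ∨ (x1 → x5) = False ∨ False = False
(x1 ∨ ¬¬(x5 → x1)) ∨ (x2 ∨ (x1 → x5)) = True ∨ False = True
x5 ∧ x2 = False ∧ False = False
(x5 ∧ x2) ∧ x1 = False ∧ True = False
x1 → x2 = True → False = False
x2 ∧ x5 = False ∧ False = False
¬(x2 ∧ x5) = ¬False = True
x1 → ¬(x2 ∧ x5) = True → True = True
x1 → (x1 → ¬(x2 ∧ x5)) = True → True = True
(x1 → x2) → (x1 → (x1 → ¬(x2 ∧ x5))) = False → True = True
((x5 ∧ x2) ∧ x1) → ((x1 → x2) → (x1 → (x1 → ¬(x2 ∧ x5)))) = False → True = True
(((x5 ∧ x2) ∧ x1) → ((x1 → x2) → (x1 → (x1 → ¬(x2 ∧ x5))))) ∨ x1 = True ∨ True = True
x1 ∨ x5 = True ∨ False = True
x5 ∧ (x1 ∨ x5) = False ∧ True = False
((((x5 ∧ x2) ∧ x1) → ((x1 → x2) → (x1 → (x1 → ¬(x2 ∧ x5))))) ∨ x1) ∨ (x5 ∧ (x1 ∨ x5)) = True ∨ False = True
¬(((((x5 ∧ x2) ∧ x1) → ((x1 → x2) → (x1 → (x1 → ¬(x2 ∧ x5))))) ∨ x1) ∨ (x5 ∧ (x1 ∨ x5))) = ¬True = False
((x1 ∨ ¬¬(x5 → x1)) ∨ (x2 ∨ (x1 → x5))) → ¬(((((x5 ∧ x2) ∧ x1) → ((x1 → x2) → (x1 → (x1 → ¬(x2 ∧ x5))))) ∨ x1) ∨ (x5 ∧ (x1 ∨ x5))) = True → False = False

False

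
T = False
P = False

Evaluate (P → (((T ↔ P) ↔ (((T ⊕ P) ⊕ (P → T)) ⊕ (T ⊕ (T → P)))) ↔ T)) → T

T ↔ P = False ↔ False = True
T ⊕ P = False ⊕ False = False
P → T = False → False = True
(T ⊕ P) ⊕ (P → T) = False ⊕ True = True
T → P = False → False = True
T ⊕ (T → P) = False ⊕ True = True
((T ⊕ P) ⊕ (P → T)) ⊕ (T ⊕ (T → P)) = True ⊕ True = False
(T ↔ P) ↔ (((T ⊕ P) ⊕ (P → T)) ⊕ (T ⊕ (T → P))) = True ↔ False = False
((T ↔ P) ↔ (((T ⊕ P) ⊕ (P → T)) ⊕ (T ⊕ (T → P)))) ↔ T = False ↔ False = True
P → (((T ↔ P) ↔ (((T ⊕ P) ⊕ (P → T)) ⊕ (T ⊕ (T → P)))) ↔ T) = False → True = True
(P → (((T ↔ P) ↔ (((T ⊕ P) ⊕ (P → T)) ⊕ (T ⊕ (T → P)))) ↔ T)) → T = True → False = False

False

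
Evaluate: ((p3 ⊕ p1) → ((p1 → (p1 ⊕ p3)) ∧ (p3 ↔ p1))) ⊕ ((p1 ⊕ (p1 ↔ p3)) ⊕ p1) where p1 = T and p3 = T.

p3 ⊕ p1 = T ⊕ T = F
p1 ⊕ p3 = T ⊕ T = F
p1 → (p1 ⊕ p3) = T → F = F
p3 ↔ p1 = T ↔ T = T
(p1 → (p1 ⊕ p3)) ∧ (p3 ↔ p1) = F ∧ T = F
(p3 ⊕ p1) → ((p1 → (p1 ⊕ p3)) ∧ (p3 ↔ p1)) = F → F = T
p1 ↔ p3 = T ↔ T = T
p1 ⊕ (p1 ↔ p3) = T ⊕ T = F
(p1 ⊕ (p1 ↔ p3)) ⊕ p1 = F ⊕ T = T
((p3 ⊕ p1) → ((p1 → (p1 ⊕ p3)) ∧ (p3 ↔ p1))) ⊕ ((p1 ⊕ (p1 ↔ p3)) ⊕ p1) = T ⊕ T = F

F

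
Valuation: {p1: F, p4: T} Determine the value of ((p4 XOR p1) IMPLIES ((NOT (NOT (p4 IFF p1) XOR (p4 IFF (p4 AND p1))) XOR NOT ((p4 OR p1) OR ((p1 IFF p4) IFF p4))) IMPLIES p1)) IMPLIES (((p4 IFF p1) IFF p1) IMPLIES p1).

Substituting p1=F, p4=T:
p4 XOR p1 = T XOR F = T
p4 IFF p1 = T IFF F = F
NOT (p4 IFF p1) = NOT F = T
p4 AND p1 = T AND F = F
p4 IFF (p4 AND p1) = T IFF F = F
NOT (p4 IFF p1) XOR (p4 IFF (p4 AND p1)) = T XOR F = T
NOT (NOT (p4 IFF p1) XOR (p4 IFF (p4 AND p1))) = NOT T = F
p4 OR p1 = T OR F = T
p1 IFF p4 = F IFF T = F
(p1 IFF p4) IFF p4 = F IFF T = F
(p4 OR p1) OR ((p1 IFF p4) IFF p4) = T OR F = T
NOT ((p4 OR p1) OR ((p1 IFF p4) IFF p4)) = NOT T = F
NOT (NOT (p4 IFF p1) XOR (p4 IFF (p4 AND p1))) XOR NOT ((p4 OR p1) OR ((p1 IFF p4) IFF p4)) = F XOR F = F
(NOT (NOT (p4 IFF p1) XOR (p4 IFF (p4 AND p1))) XOR NOT ((p4 OR p1) OR ((p1 IFF p4) IFF p4))) IMPLIES p1 = F IMPLIES F = T
(p4 XOR p1) IMPLIES ((NOT (NOT (p4 IFF p1) XOR (p4 IFF (p4 AND p1))) XOR NOT ((p4 OR p1) OR ((p1 IFF p4) IFF p4))) IMPLIES p1) = T IMPLIES T = T
p4 IFF p1 = T IFF F = F
(p4 IFF p1) IFF p1 = F IFF F = T
((p4 IFF p1) IFF p1) IMPLIES p1 = T IMPLIES F = F
((p4 XOR p1) IMPLIES ((NOT (NOT (p4 IFF p1) XOR (p4 IFF (p4 AND p1))) XOR NOT ((p4 OR p1) OR ((p1 IFF p4) IFF p4))) IMPLIES p1)) IMPLIES (((p4 IFF p1) IFF p1) IMPLIES p1) = T IMPLIES F = F

F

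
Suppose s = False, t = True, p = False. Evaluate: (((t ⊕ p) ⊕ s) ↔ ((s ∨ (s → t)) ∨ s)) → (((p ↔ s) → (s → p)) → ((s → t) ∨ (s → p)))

True

Substituting s=False, t=True, p=False:
t ⊕ p = True ⊕ False = True
(t ⊕ p) ⊕ s = True ⊕ False = True
s → t = False → True = True
s ∨ (s → t) = False ∨ True = True
(s ∨ (s → t)) ∨ s = True ∨ False = True
((t ⊕ p) ⊕ s) ↔ ((s ∨ (s → t)) ∨ s) = True ↔ True = True
p ↔ s = False ↔ False = True
s → p = False → False = True
(p ↔ s) → (s → p) = True → True = True
s → t = False → True = True
s → p = False → False = True
(s → t) ∨ (s → p) = True ∨ True = True
((p ↔ s) → (s → p)) → ((s → t) ∨ (s → p)) = True → True = True
(((t ⊕ p) ⊕ s) ↔ ((s ∨ (s → t)) ∨ s)) → (((p ↔ s) → (s → p)) → ((s → t) ∨ (s → p))) = True → True = True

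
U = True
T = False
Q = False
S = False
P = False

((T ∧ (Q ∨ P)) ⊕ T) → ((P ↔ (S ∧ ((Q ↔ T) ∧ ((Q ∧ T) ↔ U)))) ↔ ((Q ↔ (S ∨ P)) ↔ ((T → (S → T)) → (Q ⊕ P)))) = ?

True

Substituting U=True, T=False, Q=False, S=False, P=False:
Q ∨ P = False ∨ False = False
T ∧ (Q ∨ P) = False ∧ False = False
(T ∧ (Q ∨ P)) ⊕ T = False ⊕ False = False
Q ↔ T = False ↔ False = True
Q ∧ T = False ∧ False = False
(Q ∧ T) ↔ U = False ↔ True = False
(Q ↔ T) ∧ ((Q ∧ T) ↔ U) = True ∧ False = False
S ∧ ((Q ↔ T) ∧ ((Q ∧ T) ↔ U)) = False ∧ False = False
P ↔ (S ∧ ((Q ↔ T) ∧ ((Q ∧ T) ↔ U))) = False ↔ False = True
S ∨ P = False ∨ False = False
Q ↔ (S ∨ P) = False ↔ False = True
S → T = False → False = True
T → (S → T) = False → True = True
Q ⊕ P = False ⊕ False = False
(T → (S → T)) → (Q ⊕ P) = True → False = False
(Q ↔ (S ∨ P)) ↔ ((T → (S → T)) → (Q ⊕ P)) = True ↔ False = False
(P ↔ (S ∧ ((Q ↔ T) ∧ ((Q ∧ T) ↔ U)))) ↔ ((Q ↔ (S ∨ P)) ↔ ((T → (S → T)) → (Q ⊕ P))) = True ↔ False = False
((T ∧ (Q ∨ P)) ⊕ T) → ((P ↔ (S ∧ ((Q ↔ T) ∧ ((Q ∧ T) ↔ U)))) ↔ ((Q ↔ (S ∨ P)) ↔ ((T → (S → T)) → (Q ⊕ P)))) = False → False = True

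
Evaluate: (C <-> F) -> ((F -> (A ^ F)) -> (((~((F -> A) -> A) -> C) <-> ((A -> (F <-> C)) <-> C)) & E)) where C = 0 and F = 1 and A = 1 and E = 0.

1

C <-> F = 0 <-> 1 = 0
A ^ F = 1 ^ 1 = 0
F -> (A ^ F) = 1 -> 0 = 0
F -> A = 1 -> 1 = 1
(F -> A) -> A = 1 -> 1 = 1
~((F -> A) -> A) = ~1 = 0
~((F -> A) -> A) -> C = 0 -> 0 = 1
F <-> C = 1 <-> 0 = 0
A -> (F <-> C) = 1 -> 0 = 0
(A -> (F <-> C)) <-> C = 0 <-> 0 = 1
(~((F -> A) -> A) -> C) <-> ((A -> (F <-> C)) <-> C) = 1 <-> 1 = 1
((~((F -> A) -> A) -> C) <-> ((A -> (F <-> C)) <-> C)) & E = 1 & 0 = 0
(F -> (A ^ F)) -> (((~((F -> A) -> A) -> C) <-> ((A -> (F <-> C)) <-> C)) & E) = 0 -> 0 = 1
(C <-> F) -> ((F -> (A ^ F)) -> (((~((F -> A) -> A) -> C) <-> ((A -> (F <-> C)) <-> C)) & E)) = 0 -> 1 = 1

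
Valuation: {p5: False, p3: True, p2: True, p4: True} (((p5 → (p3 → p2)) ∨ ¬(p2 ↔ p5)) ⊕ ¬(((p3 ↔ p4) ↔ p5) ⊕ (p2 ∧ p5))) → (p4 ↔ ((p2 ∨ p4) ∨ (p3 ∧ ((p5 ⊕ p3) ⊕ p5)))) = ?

Substituting p5=False, p3=True, p2=True, p4=True:
p3 → p2 = True → True = True
p5 → (p3 → p2) = False → True = True
p2 ↔ p5 = True ↔ False = False
¬(p2 ↔ p5) = ¬False = True
(p5 → (p3 → p2)) ∨ ¬(p2 ↔ p5) = True ∨ True = True
p3 ↔ p4 = True ↔ True = True
(p3 ↔ p4) ↔ p5 = True ↔ False = False
p2 ∧ p5 = True ∧ False = False
((p3 ↔ p4) ↔ p5) ⊕ (p2 ∧ p5) = False ⊕ False = False
¬(((p3 ↔ p4) ↔ p5) ⊕ (p2 ∧ p5)) = ¬False = True
((p5 → (p3 → p2)) ∨ ¬(p2 ↔ p5)) ⊕ ¬(((p3 ↔ p4) ↔ p5) ⊕ (p2 ∧ p5)) = True ⊕ True = False
p2 ∨ p4 = True ∨ True = True
p5 ⊕ p3 = False ⊕ True = True
(p5 ⊕ p3) ⊕ p5 = True ⊕ False = True
p3 ∧ ((p5 ⊕ p3) ⊕ p5) = True ∧ True = True
(p2 ∨ p4) ∨ (p3 ∧ ((p5 ⊕ p3) ⊕ p5)) = True ∨ True = True
p4 ↔ ((p2 ∨ p4) ∨ (p3 ∧ ((p5 ⊕ p3) ⊕ p5))) = True ↔ True = True
(((p5 → (p3 → p2)) ∨ ¬(p2 ↔ p5)) ⊕ ¬(((p3 ↔ p4) ↔ p5) ⊕ (p2 ∧ p5))) → (p4 ↔ ((p2 ∨ p4) ∨ (p3 ∧ ((p5 ⊕ p3) ⊕ p5)))) = False → True = True

True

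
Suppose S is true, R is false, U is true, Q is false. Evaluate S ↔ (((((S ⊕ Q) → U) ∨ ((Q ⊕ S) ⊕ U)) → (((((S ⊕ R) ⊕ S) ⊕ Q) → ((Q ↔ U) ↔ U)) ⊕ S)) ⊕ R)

S ⊕ Q = True ⊕ False = True
(S ⊕ Q) → U = True → True = True
Q ⊕ S = False ⊕ True = True
(Q ⊕ S) ⊕ U = True ⊕ True = False
((S ⊕ Q) → U) ∨ ((Q ⊕ S) ⊕ U) = True ∨ False = True
S ⊕ R = True ⊕ False = True
(S ⊕ R) ⊕ S = True ⊕ True = False
((S ⊕ R) ⊕ S) ⊕ Q = False ⊕ False = False
Q ↔ U = False ↔ True = False
(Q ↔ U) ↔ U = False ↔ True = False
(((S ⊕ R) ⊕ S) ⊕ Q) → ((Q ↔ U) ↔ U) = False → False = True
((((S ⊕ R) ⊕ S) ⊕ Q) → ((Q ↔ U) ↔ U)) ⊕ S = True ⊕ True = False
(((S ⊕ Q) → U) ∨ ((Q ⊕ S) ⊕ U)) → (((((S ⊕ R) ⊕ S) ⊕ Q) → ((Q ↔ U) ↔ U)) ⊕ S) = True → False = False
((((S ⊕ Q) → U) ∨ ((Q ⊕ S) ⊕ U)) → (((((S ⊕ R) ⊕ S) ⊕ Q) → ((Q ↔ U) ↔ U)) ⊕ S)) ⊕ R = False ⊕ False = False
S ↔ (((((S ⊕ Q) → U) ∨ ((Q ⊕ S) ⊕ U)) → (((((S ⊕ R) ⊕ S) ⊕ Q) → ((Q ↔ U) ↔ U)) ⊕ S)) ⊕ R) = True ↔ False = False

False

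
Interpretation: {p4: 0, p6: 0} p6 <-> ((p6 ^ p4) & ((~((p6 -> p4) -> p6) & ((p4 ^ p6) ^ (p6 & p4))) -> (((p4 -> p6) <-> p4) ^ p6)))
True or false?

Substituting p4=0, p6=0:
p6 ^ p4 = 0 ^ 0 = 0
p6 -> p4 = 0 -> 0 = 1
(p6 -> p4) -> p6 = 1 -> 0 = 0
~((p6 -> p4) -> p6) = ~0 = 1
p4 ^ p6 = 0 ^ 0 = 0
p6 & p4 = 0 & 0 = 0
(p4 ^ p6) ^ (p6 & p4) = 0 ^ 0 = 0
~((p6 -> p4) -> p6) & ((p4 ^ p6) ^ (p6 & p4)) = 1 & 0 = 0
p4 -> p6 = 0 -> 0 = 1
(p4 -> p6) <-> p4 = 1 <-> 0 = 0
((p4 -> p6) <-> p4) ^ p6 = 0 ^ 0 = 0
(~((p6 -> p4) -> p6) & ((p4 ^ p6) ^ (p6 & p4))) -> (((p4 -> p6) <-> p4) ^ p6) = 0 -> 0 = 1
(p6 ^ p4) & ((~((p6 -> p4) -> p6) & ((p4 ^ p6) ^ (p6 & p4))) -> (((p4 -> p6) <-> p4) ^ p6)) = 0 & 1 = 0
p6 <-> ((p6 ^ p4) & ((~((p6 -> p4) -> p6) & ((p4 ^ p6) ^ (p6 & p4))) -> (((p4 -> p6) <-> p4) ^ p6))) = 0 <-> 0 = 1

1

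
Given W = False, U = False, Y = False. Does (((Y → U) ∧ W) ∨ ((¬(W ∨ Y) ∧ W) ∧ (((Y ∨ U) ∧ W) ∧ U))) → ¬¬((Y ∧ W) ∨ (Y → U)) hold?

Y → U = False → False = True
(Y → U) ∧ W = True ∧ False = False
W ∨ Y = False ∨ False = False
¬(W ∨ Y) = ¬False = True
¬(W ∨ Y) ∧ W = True ∧ False = False
Y ∨ U = False ∨ False = False
(Y ∨ U) ∧ W = False ∧ False = False
((Y ∨ U) ∧ W) ∧ U = False ∧ False = False
(¬(W ∨ Y) ∧ W) ∧ (((Y ∨ U) ∧ W) ∧ U) = False ∧ False = False
((Y → U) ∧ W) ∨ ((¬(W ∨ Y) ∧ W) ∧ (((Y ∨ U) ∧ W) ∧ U)) = False ∨ False = False
Y ∧ W = False ∧ False = False
Y → U = False → False = True
(Y ∧ W) ∨ (Y → U) = False ∨ True = True
¬((Y ∧ W) ∨ (Y → U)) = ¬True = False
¬¬((Y ∧ W) ∨ (Y → U)) = ¬False = True
(((Y → U) ∧ W) ∨ ((¬(W ∨ Y) ∧ W) ∧ (((Y ∨ U) ∧ W) ∧ U))) → ¬¬((Y ∧ W) ∨ (Y → U)) = False → True = True

True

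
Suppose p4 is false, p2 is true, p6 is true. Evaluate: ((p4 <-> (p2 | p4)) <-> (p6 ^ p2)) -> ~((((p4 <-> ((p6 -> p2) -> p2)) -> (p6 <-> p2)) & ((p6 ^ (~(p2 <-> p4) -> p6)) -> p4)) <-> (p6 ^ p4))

False

p2 | p4 = True | False = True
p4 <-> (p2 | p4) = False <-> True = False
p6 ^ p2 = True ^ True = False
(p4 <-> (p2 | p4)) <-> (p6 ^ p2) = False <-> False = True
p6 -> p2 = True -> True = True
(p6 -> p2) -> p2 = True -> True = True
p4 <-> ((p6 -> p2) -> p2) = False <-> True = False
p6 <-> p2 = True <-> True = True
(p4 <-> ((p6 -> p2) -> p2)) -> (p6 <-> p2) = False -> True = True
p2 <-> p4 = True <-> False = False
~(p2 <-> p4) = ~False = True
~(p2 <-> p4) -> p6 = True -> True = True
p6 ^ (~(p2 <-> p4) -> p6) = True ^ True = False
(p6 ^ (~(p2 <-> p4) -> p6)) -> p4 = False -> False = True
((p4 <-> ((p6 -> p2) -> p2)) -> (p6 <-> p2)) & ((p6 ^ (~(p2 <-> p4) -> p6)) -> p4) = True & True = True
p6 ^ p4 = True ^ False = True
(((p4 <-> ((p6 -> p2) -> p2)) -> (p6 <-> p2)) & ((p6 ^ (~(p2 <-> p4) -> p6)) -> p4)) <-> (p6 ^ p4) = True <-> True = True
~((((p4 <-> ((p6 -> p2) -> p2)) -> (p6 <-> p2)) & ((p6 ^ (~(p2 <-> p4) -> p6)) -> p4)) <-> (p6 ^ p4)) = ~True = False
((p4 <-> (p2 | p4)) <-> (p6 ^ p2)) -> ~((((p4 <-> ((p6 -> p2) -> p2)) -> (p6 <-> p2)) & ((p6 ^ (~(p2 <-> p4) -> p6)) -> p4)) <-> (p6 ^ p4)) = True -> False = False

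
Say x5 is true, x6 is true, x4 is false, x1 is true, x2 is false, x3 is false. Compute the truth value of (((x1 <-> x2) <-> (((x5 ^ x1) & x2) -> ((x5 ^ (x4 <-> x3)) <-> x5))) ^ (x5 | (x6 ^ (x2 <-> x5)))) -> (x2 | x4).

Substituting x5=T, x6=T, x4=F, x1=T, x2=F, x3=F:
x1 <-> x2 = T <-> F = F
x5 ^ x1 = T ^ T = F
(x5 ^ x1) & x2 = F & F = F
x4 <-> x3 = F <-> F = T
x5 ^ (x4 <-> x3) = T ^ T = F
(x5 ^ (x4 <-> x3)) <-> x5 = F <-> T = F
((x5 ^ x1) & x2) -> ((x5 ^ (x4 <-> x3)) <-> x5) = F -> F = T
(x1 <-> x2) <-> (((x5 ^ x1) & x2) -> ((x5 ^ (x4 <-> x3)) <-> x5)) = F <-> T = F
x2 <-> x5 = F <-> T = F
x6 ^ (x2 <-> x5) = T ^ F = T
x5 | (x6 ^ (x2 <-> x5)) = T | T = T
((x1 <-> x2) <-> (((x5 ^ x1) & x2) -> ((x5 ^ (x4 <-> x3)) <-> x5))) ^ (x5 | (x6 ^ (x2 <-> x5))) = F ^ T = T
x2 | x4 = F | F = F
(((x1 <-> x2) <-> (((x5 ^ x1) & x2) -> ((x5 ^ (x4 <-> x3)) <-> x5))) ^ (x5 | (x6 ^ (x2 <-> x5)))) -> (x2 | x4) = T -> F = F

F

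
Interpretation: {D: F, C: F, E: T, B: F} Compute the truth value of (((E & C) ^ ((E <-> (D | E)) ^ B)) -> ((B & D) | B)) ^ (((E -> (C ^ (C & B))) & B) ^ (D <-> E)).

F

E & C = T & F = F
D | E = F | T = T
E <-> (D | E) = T <-> T = T
(E <-> (D | E)) ^ B = T ^ F = T
(E & C) ^ ((E <-> (D | E)) ^ B) = F ^ T = T
B & D = F & F = F
(B & D) | B = F | F = F
((E & C) ^ ((E <-> (D | E)) ^ B)) -> ((B & D) | B) = T -> F = F
C & B = F & F = F
C ^ (C & B) = F ^ F = F
E -> (C ^ (C & B)) = T -> F = F
(E -> (C ^ (C & B))) & B = F & F = F
D <-> E = F <-> T = F
((E -> (C ^ (C & B))) & B) ^ (D <-> E) = F ^ F = F
(((E & C) ^ ((E <-> (D | E)) ^ B)) -> ((B & D) | B)) ^ (((E -> (C ^ (C & B))) & B) ^ (D <-> E)) = F ^ F = F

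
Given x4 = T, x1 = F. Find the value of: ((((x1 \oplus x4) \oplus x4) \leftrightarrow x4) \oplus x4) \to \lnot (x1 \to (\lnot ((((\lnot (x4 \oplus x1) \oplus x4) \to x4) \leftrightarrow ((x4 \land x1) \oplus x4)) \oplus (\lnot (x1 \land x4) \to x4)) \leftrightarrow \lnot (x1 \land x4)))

F

x1 \oplus x4 = F \oplus T = T
(x1 \oplus x4) \oplus x4 = T \oplus T = F
((x1 \oplus x4) \oplus x4) \leftrightarrow x4 = F \leftrightarrow T = F
(((x1 \oplus x4) \oplus x4) \leftrightarrow x4) \oplus x4 = F \oplus T = T
x4 \oplus x1 = T \oplus F = T
\lnot (x4 \oplus x1) = \lnot T = F
\lnot (x4 \oplus x1) \oplus x4 = F \oplus T = T
(\lnot (x4 \oplus x1) \oplus x4) \to x4 = T \to T = T
x4 \land x1 = T \land F = F
(x4 \land x1) \oplus x4 = F \oplus T = T
((\lnot (x4 \oplus x1) \oplus x4) \to x4) \leftrightarrow ((x4 \land x1) \oplus x4) = T \leftrightarrow T = T
x1 \land x4 = F \land T = F
\lnot (x1 \land x4) = \lnot F = T
\lnot (x1 \land x4) \to x4 = T \to T = T
(((\lnot (x4 \oplus x1) \oplus x4) \to x4) \leftrightarrow ((x4 \land x1) \oplus x4)) \oplus (\lnot (x1 \land x4) \to x4) = T \oplus T = F
\lnot ((((\lnot (x4 \oplus x1) \oplus x4) \to x4) \leftrightarrow ((x4 \land x1) \oplus x4)) \oplus (\lnot (x1 \land x4) \to x4)) = \lnot F = T
x1 \land x4 = F \land T = F
\lnot (x1 \land x4) = \lnot F = T
\lnot ((((\lnot (x4 \oplus x1) \oplus x4) \to x4) \leftrightarrow ((x4 \land x1) \oplus x4)) \oplus (\lnot (x1 \land x4) \to x4)) \leftrightarrow \lnot (x1 \land x4) = T \leftrightarrow T = T
x1 \to (\lnot ((((\lnot (x4 \oplus x1) \oplus x4) \to x4) \leftrightarrow ((x4 \land x1) \oplus x4)) \oplus (\lnot (x1 \land x4) \to x4)) \leftrightarrow \lnot (x1 \land x4)) = F \to T = T
\lnot (x1 \to (\lnot ((((\lnot (x4 \oplus x1) \oplus x4) \to x4) \leftrightarrow ((x4 \land x1) \oplus x4)) \oplus (\lnot (x1 \land x4) \to x4)) \leftrightarrow \lnot (x1 \land x4))) = \lnot T = F
((((x1 \oplus x4) \oplus x4) \leftrightarrow x4) \oplus x4) \to \lnot (x1 \to (\lnot ((((\lnot (x4 \oplus x1) \oplus x4) \to x4) \leftrightarrow ((x4 \land x1) \oplus x4)) \oplus (\lnot (x1 \land x4) \to x4)) \leftrightarrow \lnot (x1 \land x4))) = T \to F = F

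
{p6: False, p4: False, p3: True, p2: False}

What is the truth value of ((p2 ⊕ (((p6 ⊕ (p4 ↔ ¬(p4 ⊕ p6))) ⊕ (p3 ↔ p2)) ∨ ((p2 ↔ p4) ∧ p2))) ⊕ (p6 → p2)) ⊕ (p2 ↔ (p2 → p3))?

Substituting p6=False, p4=False, p3=True, p2=False:
p4 ⊕ p6 = False ⊕ False = False
¬(p4 ⊕ p6) = ¬False = True
p4 ↔ ¬(p4 ⊕ p6) = False ↔ True = False
p6 ⊕ (p4 ↔ ¬(p4 ⊕ p6)) = False ⊕ False = False
p3 ↔ p2 = True ↔ False = False
(p6 ⊕ (p4 ↔ ¬(p4 ⊕ p6))) ⊕ (p3 ↔ p2) = False ⊕ False = False
p2 ↔ p4 = False ↔ False = True
(p2 ↔ p4) ∧ p2 = True ∧ False = False
((p6 ⊕ (p4 ↔ ¬(p4 ⊕ p6))) ⊕ (p3 ↔ p2)) ∨ ((p2 ↔ p4) ∧ p2) = False ∨ False = False
p2 ⊕ (((p6 ⊕ (p4 ↔ ¬(p4 ⊕ p6))) ⊕ (p3 ↔ p2)) ∨ ((p2 ↔ p4) ∧ p2)) = False ⊕ False = False
p6 → p2 = False → False = True
(p2 ⊕ (((p6 ⊕ (p4 ↔ ¬(p4 ⊕ p6))) ⊕ (p3 ↔ p2)) ∨ ((p2 ↔ p4) ∧ p2))) ⊕ (p6 → p2) = False ⊕ True = True
p2 → p3 = False → True = True
p2 ↔ (p2 → p3) = False ↔ True = False
((p2 ⊕ (((p6 ⊕ (p4 ↔ ¬(p4 ⊕ p6))) ⊕ (p3 ↔ p2)) ∨ ((p2 ↔ p4) ∧ p2))) ⊕ (p6 → p2)) ⊕ (p2 ↔ (p2 → p3)) = True ⊕ False = True

True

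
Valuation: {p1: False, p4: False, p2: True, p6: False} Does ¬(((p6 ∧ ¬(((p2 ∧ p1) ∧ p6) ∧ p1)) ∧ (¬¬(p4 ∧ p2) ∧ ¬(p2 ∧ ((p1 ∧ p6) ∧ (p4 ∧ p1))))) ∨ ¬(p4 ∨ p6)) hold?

False

p2 ∧ p1 = True ∧ False = False
(p2 ∧ p1) ∧ p6 = False ∧ False = False
((p2 ∧ p1) ∧ p6) ∧ p1 = False ∧ False = False
¬(((p2 ∧ p1) ∧ p6) ∧ p1) = ¬False = True
p6 ∧ ¬(((p2 ∧ p1) ∧ p6) ∧ p1) = False ∧ True = False
p4 ∧ p2 = False ∧ True = False
¬(p4 ∧ p2) = ¬False = True
¬¬(p4 ∧ p2) = ¬True = False
p1 ∧ p6 = False ∧ False = False
p4 ∧ p1 = False ∧ False = False
(p1 ∧ p6) ∧ (p4 ∧ p1) = False ∧ False = False
p2 ∧ ((p1 ∧ p6) ∧ (p4 ∧ p1)) = True ∧ False = False
¬(p2 ∧ ((p1 ∧ p6) ∧ (p4 ∧ p1))) = ¬False = True
¬¬(p4 ∧ p2) ∧ ¬(p2 ∧ ((p1 ∧ p6) ∧ (p4 ∧ p1))) = False ∧ True = False
(p6 ∧ ¬(((p2 ∧ p1) ∧ p6) ∧ p1)) ∧ (¬¬(p4 ∧ p2) ∧ ¬(p2 ∧ ((p1 ∧ p6) ∧ (p4 ∧ p1)))) = False ∧ False = False
p4 ∨ p6 = False ∨ False = False
¬(p4 ∨ p6) = ¬False = True
((p6 ∧ ¬(((p2 ∧ p1) ∧ p6) ∧ p1)) ∧ (¬¬(p4 ∧ p2) ∧ ¬(p2 ∧ ((p1 ∧ p6) ∧ (p4 ∧ p1))))) ∨ ¬(p4 ∨ p6) = False ∨ True = True
¬(((p6 ∧ ¬(((p2 ∧ p1) ∧ p6) ∧ p1)) ∧ (¬¬(p4 ∧ p2) ∧ ¬(p2 ∧ ((p1 ∧ p6) ∧ (p4 ∧ p1))))) ∨ ¬(p4 ∨ p6)) = ¬True = False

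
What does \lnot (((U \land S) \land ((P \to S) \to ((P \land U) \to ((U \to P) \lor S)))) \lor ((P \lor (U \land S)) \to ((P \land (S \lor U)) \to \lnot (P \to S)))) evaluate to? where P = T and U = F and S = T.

T

U \land S = F \land T = F
P \to S = T \to T = T
P \land U = T \land F = F
U \to P = F \to T = T
(U \to P) \lor S = T \lor T = T
(P \land U) \to ((U \to P) \lor S) = F \to T = T
(P \to S) \to ((P \land U) \to ((U \to P) \lor S)) = T \to T = T
(U \land S) \land ((P \to S) \to ((P \land U) \to ((U \to P) \lor S))) = F \land T = F
U \land S = F \land T = F
P \lor (U \land S) = T \lor F = T
S \lor U = T \lor F = T
P \land (S \lor U) = T \land T = T
P \to S = T \to T = T
\lnot (P \to S) = \lnot T = F
(P \land (S \lor U)) \to \lnot (P \to S) = T \to F = F
(P \lor (U \land S)) \to ((P \land (S \lor U)) \to \lnot (P \to S)) = T \to F = F
((U \land S) \land ((P \to S) \to ((P \land U) \to ((U \to P) \lor S)))) \lor ((P \lor (U \land S)) \to ((P \land (S \lor U)) \to \lnot (P \to S))) = F \lor F = F
\lnot (((U \land S) \land ((P \to S) \to ((P \land U) \to ((U \to P) \lor S)))) \lor ((P \lor (U \land S)) \to ((P \land (S \lor U)) \to \lnot (P \to S)))) = \lnot F = T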